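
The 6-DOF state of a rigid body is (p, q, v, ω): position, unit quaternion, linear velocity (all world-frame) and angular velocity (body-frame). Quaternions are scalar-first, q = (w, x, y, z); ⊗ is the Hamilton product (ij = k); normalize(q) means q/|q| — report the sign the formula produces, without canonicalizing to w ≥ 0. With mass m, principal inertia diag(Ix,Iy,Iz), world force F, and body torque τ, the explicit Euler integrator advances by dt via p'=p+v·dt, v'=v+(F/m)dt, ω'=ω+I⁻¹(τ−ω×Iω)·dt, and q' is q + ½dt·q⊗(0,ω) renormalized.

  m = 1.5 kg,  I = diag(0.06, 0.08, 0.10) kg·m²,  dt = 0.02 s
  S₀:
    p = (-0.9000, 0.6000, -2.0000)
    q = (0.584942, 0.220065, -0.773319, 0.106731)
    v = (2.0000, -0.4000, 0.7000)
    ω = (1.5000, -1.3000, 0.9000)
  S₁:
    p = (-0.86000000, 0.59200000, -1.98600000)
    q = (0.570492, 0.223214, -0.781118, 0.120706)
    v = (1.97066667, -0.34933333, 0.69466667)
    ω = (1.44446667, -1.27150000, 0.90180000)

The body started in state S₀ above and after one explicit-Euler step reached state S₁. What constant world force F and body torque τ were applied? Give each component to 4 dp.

F = (-2.2000, 3.8000, -0.4000)
τ = (-0.1900, 0.0600, -0.0300)

Δv = v₁−v₀ = (-0.02933333, 0.05066667, -0.00533333)
m·(v₁−v₀)/dt = (-2.2000, 3.8000, -0.4000)
ω₁ − ω₀ = (-0.05553333, 0.02850000, 0.00180000)
precession coupling = (-0.0234, -0.0540, -0.0390)
applied torque τ = (-0.1900, 0.0600, -0.0300)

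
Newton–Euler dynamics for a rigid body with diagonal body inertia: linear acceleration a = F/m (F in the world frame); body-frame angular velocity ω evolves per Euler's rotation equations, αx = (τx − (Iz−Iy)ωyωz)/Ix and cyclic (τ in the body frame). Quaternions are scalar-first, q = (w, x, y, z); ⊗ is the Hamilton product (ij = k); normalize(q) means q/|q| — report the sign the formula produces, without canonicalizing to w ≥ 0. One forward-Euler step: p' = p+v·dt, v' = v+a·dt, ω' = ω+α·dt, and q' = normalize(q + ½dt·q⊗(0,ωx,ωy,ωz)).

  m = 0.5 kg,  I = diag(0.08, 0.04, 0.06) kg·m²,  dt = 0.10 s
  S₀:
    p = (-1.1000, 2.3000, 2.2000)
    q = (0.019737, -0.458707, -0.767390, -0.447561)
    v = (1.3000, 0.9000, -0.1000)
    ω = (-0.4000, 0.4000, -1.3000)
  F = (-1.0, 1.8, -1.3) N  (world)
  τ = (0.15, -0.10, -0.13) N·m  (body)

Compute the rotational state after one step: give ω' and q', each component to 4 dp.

angular accel α = (2.0050, -2.7600, -2.2733)
ω' = ω + α·dt = (-0.1995, 0.1240, -1.5273)
Hamilton product q⊗(0,ω) = (-0.4583561, 1.1687366, -0.4093999, -0.5160969)
updated quaternion q' = (-0.0032, -0.3993, -0.7859, -0.4722)

ω' = (-0.1995, 0.1240, -1.5273)
q' = (-0.0032, -0.3993, -0.7859, -0.4722)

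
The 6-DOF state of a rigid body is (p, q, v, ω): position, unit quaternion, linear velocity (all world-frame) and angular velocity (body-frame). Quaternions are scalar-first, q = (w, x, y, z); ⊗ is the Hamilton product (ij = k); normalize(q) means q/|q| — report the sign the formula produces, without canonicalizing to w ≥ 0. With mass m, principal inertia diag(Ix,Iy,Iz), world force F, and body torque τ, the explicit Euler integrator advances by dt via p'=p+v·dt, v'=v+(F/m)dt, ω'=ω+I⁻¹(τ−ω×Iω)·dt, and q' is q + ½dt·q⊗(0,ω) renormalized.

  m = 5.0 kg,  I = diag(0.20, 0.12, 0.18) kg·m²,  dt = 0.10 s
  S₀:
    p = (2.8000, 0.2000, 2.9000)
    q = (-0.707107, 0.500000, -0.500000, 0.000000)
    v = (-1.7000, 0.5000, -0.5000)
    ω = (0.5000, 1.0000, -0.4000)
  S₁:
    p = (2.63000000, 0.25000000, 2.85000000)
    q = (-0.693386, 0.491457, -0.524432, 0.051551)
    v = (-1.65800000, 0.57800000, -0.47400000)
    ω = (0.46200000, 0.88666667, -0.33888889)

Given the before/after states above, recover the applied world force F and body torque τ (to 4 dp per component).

v₁ − v₀ = (0.04200000, 0.07800000, 0.02600000)
applied force F = (2.1000, 3.9000, 1.3000)
rate change Δω = (-0.03800000, -0.11333333, 0.06111111)
gyro term ω₀×Iω₀ = (-0.0240, -0.0040, -0.0400)
applied torque τ = (-0.1000, -0.1400, 0.0700)

F = (2.1000, 3.9000, 1.3000)
τ = (-0.1000, -0.1400, 0.0700)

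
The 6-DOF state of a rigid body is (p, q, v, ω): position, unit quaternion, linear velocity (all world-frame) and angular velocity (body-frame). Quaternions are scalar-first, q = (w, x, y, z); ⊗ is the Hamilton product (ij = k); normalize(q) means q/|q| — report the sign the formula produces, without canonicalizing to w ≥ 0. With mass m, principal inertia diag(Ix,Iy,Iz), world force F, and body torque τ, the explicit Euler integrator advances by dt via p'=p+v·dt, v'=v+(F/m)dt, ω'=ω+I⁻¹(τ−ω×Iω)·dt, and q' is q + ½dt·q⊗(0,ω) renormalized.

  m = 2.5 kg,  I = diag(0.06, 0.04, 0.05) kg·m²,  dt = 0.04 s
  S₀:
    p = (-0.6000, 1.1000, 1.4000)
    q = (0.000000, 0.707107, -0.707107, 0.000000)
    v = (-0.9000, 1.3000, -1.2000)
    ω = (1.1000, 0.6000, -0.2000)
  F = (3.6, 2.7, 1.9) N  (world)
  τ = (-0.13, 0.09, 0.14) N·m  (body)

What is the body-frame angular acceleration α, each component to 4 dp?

precession coupling ω×(Iω) = (-0.0012, -0.0022, -0.0132)
angular accel α = (-2.1467, 2.3050, 3.0640)

α = (-2.1467, 2.3050, 3.0640)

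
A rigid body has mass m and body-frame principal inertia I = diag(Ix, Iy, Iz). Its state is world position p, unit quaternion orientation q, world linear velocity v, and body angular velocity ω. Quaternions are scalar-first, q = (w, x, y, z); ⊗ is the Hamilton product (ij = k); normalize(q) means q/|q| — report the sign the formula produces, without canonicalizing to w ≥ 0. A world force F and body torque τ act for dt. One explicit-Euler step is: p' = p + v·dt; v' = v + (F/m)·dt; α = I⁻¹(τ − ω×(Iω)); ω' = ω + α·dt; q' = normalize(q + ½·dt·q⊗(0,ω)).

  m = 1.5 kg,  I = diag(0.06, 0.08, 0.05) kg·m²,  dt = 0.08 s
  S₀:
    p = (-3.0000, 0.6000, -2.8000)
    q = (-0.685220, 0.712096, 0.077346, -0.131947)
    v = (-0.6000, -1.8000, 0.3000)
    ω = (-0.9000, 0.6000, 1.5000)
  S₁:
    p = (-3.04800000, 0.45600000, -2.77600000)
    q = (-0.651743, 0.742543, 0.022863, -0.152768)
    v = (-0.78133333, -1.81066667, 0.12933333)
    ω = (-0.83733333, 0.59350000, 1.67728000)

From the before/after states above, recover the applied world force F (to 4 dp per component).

F = (-3.4000, -0.2000, -3.2000)

Δv = v₁−v₀ = (-0.18133333, -0.01066667, -0.17066667)
F = m·Δv/dt = (-3.4000, -0.2000, -3.2000)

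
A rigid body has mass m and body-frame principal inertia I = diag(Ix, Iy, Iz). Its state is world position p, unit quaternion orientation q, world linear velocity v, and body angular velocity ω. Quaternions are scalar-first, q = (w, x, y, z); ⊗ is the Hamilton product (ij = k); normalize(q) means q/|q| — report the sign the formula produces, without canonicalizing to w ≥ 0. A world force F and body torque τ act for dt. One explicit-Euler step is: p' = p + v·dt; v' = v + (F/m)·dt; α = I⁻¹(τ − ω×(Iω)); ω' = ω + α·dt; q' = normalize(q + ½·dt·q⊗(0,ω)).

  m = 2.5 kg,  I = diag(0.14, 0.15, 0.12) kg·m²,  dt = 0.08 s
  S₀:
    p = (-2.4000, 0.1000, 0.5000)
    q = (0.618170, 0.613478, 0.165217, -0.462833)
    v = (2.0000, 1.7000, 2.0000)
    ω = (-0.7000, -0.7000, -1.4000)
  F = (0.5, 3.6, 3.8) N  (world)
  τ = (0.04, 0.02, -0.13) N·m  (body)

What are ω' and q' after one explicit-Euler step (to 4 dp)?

ω' = (-0.6603, -0.6998, -1.4899)
q' = (0.6126, 0.5726, 0.1948, -0.5088)

α = I⁻¹(τ − ω×Iω) = (0.4957, 0.0027, -1.1242)
new body rate ω' = (-0.6603, -0.6998, -1.4899)
Hamilton product q⊗(0,ω) = (-0.1028797, -0.9880059, 0.7501333, -1.1792207)
q' = normalize(q + ½dt·q⊗(0,ω)) = (0.6126, 0.5726, 0.1948, -0.5088)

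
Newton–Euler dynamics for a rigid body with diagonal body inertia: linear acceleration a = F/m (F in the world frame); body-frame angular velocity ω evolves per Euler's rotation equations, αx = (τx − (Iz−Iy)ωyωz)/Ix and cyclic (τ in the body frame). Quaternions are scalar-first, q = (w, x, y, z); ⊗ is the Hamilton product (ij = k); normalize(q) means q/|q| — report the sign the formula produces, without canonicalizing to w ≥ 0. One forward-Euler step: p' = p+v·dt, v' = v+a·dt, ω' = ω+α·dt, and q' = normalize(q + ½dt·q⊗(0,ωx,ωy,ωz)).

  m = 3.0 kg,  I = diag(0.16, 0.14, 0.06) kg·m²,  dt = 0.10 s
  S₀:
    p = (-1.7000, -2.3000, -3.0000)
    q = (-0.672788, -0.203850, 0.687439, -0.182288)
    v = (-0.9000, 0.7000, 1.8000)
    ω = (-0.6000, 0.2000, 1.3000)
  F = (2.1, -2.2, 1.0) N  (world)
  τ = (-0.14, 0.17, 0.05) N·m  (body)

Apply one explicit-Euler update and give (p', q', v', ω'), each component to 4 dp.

gyro term ω×Iω = (-0.0208, -0.0780, 0.0024)
(τ − ω×Iω)/I = (-0.7450, 1.7714, 0.7933)
new body rate ω' = (-0.6745, 0.3771, 1.3793)
Hamilton product q⊗(0,ω) = (-0.0228234, 1.3338011, 0.2398202, -0.5029310)
updated quaternion q' = (-0.6722, -0.1368, 0.6976, -0.2069)
a = F/m = (0.7000, -0.7333, 0.3333)
new position p' = (-1.7900, -2.2300, -2.8200)
v + (F/m)dt = (-0.8300, 0.6267, 1.8333)

p' = (-1.7900, -2.2300, -2.8200)
q' = (-0.6722, -0.1368, 0.6976, -0.2069)
v' = (-0.8300, 0.6267, 1.8333)
ω' = (-0.6745, 0.3771, 1.3793)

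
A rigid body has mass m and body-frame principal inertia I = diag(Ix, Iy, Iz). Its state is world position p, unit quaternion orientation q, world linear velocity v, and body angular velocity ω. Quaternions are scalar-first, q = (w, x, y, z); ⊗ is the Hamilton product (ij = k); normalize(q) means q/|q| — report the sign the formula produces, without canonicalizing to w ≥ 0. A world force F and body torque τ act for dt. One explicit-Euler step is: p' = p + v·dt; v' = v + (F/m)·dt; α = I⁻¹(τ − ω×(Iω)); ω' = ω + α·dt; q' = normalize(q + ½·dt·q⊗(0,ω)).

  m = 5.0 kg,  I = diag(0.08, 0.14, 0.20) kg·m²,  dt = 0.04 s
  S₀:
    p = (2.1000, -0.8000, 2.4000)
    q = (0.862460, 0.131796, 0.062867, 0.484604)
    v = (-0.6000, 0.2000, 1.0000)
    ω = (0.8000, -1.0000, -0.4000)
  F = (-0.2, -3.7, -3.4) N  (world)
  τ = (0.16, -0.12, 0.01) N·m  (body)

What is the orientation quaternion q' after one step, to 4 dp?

2q̇ = q⊗(0,ω) = (0.1512718, 1.1494252, -0.4220584, -0.5270736)
updated quaternion q' = (0.8652, 0.1547, 0.0544, 0.4739)

q' = (0.8652, 0.1547, 0.0544, 0.4739)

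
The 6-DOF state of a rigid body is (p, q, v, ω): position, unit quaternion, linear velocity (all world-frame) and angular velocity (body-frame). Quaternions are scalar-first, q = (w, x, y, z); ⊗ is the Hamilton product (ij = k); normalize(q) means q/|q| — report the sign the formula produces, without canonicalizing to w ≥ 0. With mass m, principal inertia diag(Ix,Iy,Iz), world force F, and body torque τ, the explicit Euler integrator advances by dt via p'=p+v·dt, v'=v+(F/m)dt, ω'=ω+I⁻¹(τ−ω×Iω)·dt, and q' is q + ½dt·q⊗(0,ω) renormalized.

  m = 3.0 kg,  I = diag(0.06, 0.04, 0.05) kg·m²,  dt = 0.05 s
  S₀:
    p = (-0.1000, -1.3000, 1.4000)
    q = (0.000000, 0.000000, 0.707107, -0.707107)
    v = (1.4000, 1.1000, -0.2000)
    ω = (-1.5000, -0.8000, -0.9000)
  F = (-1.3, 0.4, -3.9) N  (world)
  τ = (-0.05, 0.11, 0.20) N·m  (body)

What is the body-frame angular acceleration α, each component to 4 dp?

precession coupling ω×(Iω) = (0.0072, 0.0135, -0.0240)
angular accel α = (-0.9533, 2.4125, 4.4800)

α = (-0.9533, 2.4125, 4.4800)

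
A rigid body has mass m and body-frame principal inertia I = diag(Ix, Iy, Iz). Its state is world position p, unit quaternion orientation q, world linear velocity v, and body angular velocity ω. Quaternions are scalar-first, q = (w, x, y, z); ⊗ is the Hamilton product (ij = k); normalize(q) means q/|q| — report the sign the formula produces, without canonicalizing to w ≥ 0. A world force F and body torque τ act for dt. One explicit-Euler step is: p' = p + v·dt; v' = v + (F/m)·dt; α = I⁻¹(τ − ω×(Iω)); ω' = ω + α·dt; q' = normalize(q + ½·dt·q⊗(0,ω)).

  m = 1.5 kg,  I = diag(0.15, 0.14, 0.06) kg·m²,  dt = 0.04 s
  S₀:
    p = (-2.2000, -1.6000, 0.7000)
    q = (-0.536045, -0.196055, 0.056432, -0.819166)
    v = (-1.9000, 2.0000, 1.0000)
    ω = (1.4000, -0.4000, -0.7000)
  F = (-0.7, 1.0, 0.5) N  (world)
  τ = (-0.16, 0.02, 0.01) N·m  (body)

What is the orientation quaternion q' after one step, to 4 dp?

q' = (-0.5413, -0.2183, 0.0350, -0.8112)

Hamilton product q⊗(0,ω) = (-0.2763664, -1.1176318, -1.0696529, 0.3746487)
q + ½dt·q⊗(0,ω), renormalized = (-0.5413, -0.2183, 0.0350, -0.8112)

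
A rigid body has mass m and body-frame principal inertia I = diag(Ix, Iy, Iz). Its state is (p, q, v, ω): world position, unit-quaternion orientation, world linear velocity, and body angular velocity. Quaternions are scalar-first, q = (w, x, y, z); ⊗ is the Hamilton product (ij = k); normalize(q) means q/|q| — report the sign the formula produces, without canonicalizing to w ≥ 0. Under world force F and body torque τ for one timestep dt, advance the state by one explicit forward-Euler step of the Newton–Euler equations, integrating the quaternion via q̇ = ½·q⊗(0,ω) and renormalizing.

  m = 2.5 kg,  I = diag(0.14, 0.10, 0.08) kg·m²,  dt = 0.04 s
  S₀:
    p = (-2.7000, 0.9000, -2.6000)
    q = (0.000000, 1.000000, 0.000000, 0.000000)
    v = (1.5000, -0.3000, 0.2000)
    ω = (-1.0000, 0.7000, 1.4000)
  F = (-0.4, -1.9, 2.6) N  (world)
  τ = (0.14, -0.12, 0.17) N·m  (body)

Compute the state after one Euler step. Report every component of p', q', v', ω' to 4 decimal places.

p' = (-2.6400, 0.8880, -2.5920)
q' = (0.0200, 0.9993, -0.0280, 0.0140)
v' = (1.4936, -0.3304, 0.2416)
ω' = (-0.9544, 0.6856, 1.4710)

a = (-0.1600, -0.7600, 1.0400)
p + v·dt = (-2.6400, 0.8880, -2.5920)
new velocity v' = (1.4936, -0.3304, 0.2416)
ω×(Iω) gyroscopic = (-0.0196, -0.0840, 0.0280)
α = I⁻¹(τ − ω×Iω) = (1.1400, -0.3600, 1.7750)
ω' = ω + α·dt = (-0.9544, 0.6856, 1.4710)
Hamilton product q⊗(0,ω) = (1.0000000, 0.0000000, -1.4000000, 0.7000000)
updated quaternion q' = (0.0200, 0.9993, -0.0280, 0.0140)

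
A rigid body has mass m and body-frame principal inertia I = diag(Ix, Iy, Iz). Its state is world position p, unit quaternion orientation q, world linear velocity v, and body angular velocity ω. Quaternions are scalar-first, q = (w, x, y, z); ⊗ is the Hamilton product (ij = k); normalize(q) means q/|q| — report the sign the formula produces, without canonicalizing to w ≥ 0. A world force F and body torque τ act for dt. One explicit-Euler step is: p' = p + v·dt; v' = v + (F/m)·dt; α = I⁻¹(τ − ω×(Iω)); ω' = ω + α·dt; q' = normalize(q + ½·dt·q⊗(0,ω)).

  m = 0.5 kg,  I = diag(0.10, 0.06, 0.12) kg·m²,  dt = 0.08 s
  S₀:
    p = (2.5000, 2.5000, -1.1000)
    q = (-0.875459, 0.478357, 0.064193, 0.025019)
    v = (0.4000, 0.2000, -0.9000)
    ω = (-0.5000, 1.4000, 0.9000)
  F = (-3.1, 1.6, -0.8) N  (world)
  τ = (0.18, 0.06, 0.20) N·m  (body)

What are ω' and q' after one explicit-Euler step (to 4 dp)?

gyro term ω×Iω = (0.0756, 0.0090, 0.0280)
angular accel α = (1.0440, 0.8500, 1.4333)
ω' = ω + α·dt = (-0.4165, 1.4680, 1.0147)
Hamilton product q⊗(0,ω) = (0.1267912, 0.4604766, -1.6686734, -0.0861168)
q + ½dt·q⊗(0,ω), renormalized = (-0.8683, 0.4956, -0.0025, 0.0215)

ω' = (-0.4165, 1.4680, 1.0147)
q' = (-0.8683, 0.4956, -0.0025, 0.0215)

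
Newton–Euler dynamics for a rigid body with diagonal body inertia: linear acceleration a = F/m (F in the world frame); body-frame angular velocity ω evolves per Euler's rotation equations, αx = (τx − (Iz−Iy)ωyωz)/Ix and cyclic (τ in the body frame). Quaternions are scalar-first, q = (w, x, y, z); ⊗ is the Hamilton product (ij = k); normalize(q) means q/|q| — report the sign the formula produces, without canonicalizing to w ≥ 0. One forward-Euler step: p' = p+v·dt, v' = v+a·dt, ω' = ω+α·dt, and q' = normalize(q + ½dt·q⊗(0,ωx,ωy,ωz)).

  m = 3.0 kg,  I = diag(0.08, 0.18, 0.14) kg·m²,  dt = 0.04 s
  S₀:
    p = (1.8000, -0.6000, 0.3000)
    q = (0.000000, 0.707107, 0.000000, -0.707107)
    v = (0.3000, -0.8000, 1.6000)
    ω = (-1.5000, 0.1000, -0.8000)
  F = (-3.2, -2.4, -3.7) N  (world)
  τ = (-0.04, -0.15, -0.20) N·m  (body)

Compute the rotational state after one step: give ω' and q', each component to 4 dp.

ω' = (-1.5216, 0.0827, -0.8529)
q' = (0.0099, 0.7081, 0.0325, -0.7053)

(τ − ω×Iω)/I = (-0.5400, -0.4333, -1.3214)
new body rate ω' = (-1.5216, 0.0827, -0.8529)
2q̇ = q⊗(0,ω) = (0.4949749, 0.0707107, 1.6263461, 0.0707107)
q' = normalize(q + ½dt·q⊗(0,ω)) = (0.0099, 0.7081, 0.0325, -0.7053)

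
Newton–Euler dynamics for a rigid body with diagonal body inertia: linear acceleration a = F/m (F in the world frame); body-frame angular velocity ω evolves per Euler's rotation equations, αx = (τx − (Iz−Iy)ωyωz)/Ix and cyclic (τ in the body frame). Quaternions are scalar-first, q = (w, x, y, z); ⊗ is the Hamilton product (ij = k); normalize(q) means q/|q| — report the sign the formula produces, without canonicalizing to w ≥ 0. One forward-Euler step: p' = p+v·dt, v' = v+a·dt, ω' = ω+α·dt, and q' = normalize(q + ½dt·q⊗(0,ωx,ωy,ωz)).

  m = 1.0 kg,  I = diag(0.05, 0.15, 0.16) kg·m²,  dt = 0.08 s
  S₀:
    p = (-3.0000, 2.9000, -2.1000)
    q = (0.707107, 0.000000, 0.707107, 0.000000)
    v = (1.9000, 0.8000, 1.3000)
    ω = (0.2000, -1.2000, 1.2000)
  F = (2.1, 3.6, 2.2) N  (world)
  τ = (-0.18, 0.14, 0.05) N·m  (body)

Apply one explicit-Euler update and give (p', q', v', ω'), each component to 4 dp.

p' = (-2.8480, 2.9640, -1.9960)
q' = (0.7393, 0.0395, 0.6716, 0.0282)
v' = (2.0680, 1.0880, 1.4760)
ω' = (-0.0650, -1.1113, 1.2370)

precession coupling ω×(Iω) = (-0.0144, -0.0264, -0.0240)
(τ − ω×Iω)/I = (-3.3120, 1.1093, 0.4625)
new body rate ω' = (-0.0650, -1.1113, 1.2370)
q⊗(0,ω) = (0.8485284, 0.9899498, -0.8485284, 0.7071070)
q + ½dt·q⊗(0,ω), renormalized = (0.7393, 0.0395, 0.6716, 0.0282)
new position p' = (-2.8480, 2.9640, -1.9960)
v' = v + a·dt = (2.0680, 1.0880, 1.4760)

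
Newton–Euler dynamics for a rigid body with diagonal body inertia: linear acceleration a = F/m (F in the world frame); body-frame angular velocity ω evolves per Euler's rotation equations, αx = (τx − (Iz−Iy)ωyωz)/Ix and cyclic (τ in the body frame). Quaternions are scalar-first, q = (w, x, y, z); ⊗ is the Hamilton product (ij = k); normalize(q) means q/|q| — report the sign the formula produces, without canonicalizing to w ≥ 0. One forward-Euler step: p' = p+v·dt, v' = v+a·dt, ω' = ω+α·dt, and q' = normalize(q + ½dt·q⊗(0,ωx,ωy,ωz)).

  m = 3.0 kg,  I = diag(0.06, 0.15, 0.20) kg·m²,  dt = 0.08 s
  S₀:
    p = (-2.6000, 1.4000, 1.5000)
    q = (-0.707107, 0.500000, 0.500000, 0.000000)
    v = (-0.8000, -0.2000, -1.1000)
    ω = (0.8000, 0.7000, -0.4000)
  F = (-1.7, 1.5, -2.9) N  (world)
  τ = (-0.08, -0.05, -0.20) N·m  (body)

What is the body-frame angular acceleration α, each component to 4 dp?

ω×(Iω) gyroscopic = (-0.0140, 0.0448, 0.0504)
angular accel α = (-1.1000, -0.6320, -1.2520)

α = (-1.1000, -0.6320, -1.2520)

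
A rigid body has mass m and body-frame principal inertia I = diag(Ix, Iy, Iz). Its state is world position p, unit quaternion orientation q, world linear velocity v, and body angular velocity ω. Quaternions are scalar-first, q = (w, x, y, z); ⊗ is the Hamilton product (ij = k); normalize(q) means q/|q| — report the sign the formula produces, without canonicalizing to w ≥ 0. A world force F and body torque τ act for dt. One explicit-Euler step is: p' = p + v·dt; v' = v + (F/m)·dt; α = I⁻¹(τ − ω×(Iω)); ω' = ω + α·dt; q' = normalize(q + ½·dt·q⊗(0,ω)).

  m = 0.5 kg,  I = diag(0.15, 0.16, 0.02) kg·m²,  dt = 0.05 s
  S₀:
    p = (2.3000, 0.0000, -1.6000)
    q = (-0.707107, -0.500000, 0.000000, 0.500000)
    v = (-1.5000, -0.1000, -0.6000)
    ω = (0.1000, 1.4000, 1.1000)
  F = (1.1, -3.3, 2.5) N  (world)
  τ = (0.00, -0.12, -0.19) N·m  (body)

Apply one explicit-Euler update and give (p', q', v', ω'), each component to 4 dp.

p' = (2.2250, -0.0050, -1.6300)
q' = (-0.7189, -0.5188, -0.0097, 0.4626)
v' = (-1.3900, -0.4300, -0.3500)
ω' = (0.1719, 1.3580, 0.6215)

linear accel F/m = (2.2000, -6.6000, 5.0000)
new position p' = (2.2250, -0.0050, -1.6300)
v' = v + a·dt = (-1.3900, -0.4300, -0.3500)
α = I⁻¹(τ − ω×Iω) = (1.4373, -0.8394, -9.5700)
new body rate ω' = (0.1719, 1.3580, 0.6215)
2q̇ = q⊗(0,ω) = (-0.5000000, -0.7707107, -0.3899498, -1.4778177)
q' = normalize(q + ½dt·q⊗(0,ω)) = (-0.7189, -0.5188, -0.0097, 0.4626)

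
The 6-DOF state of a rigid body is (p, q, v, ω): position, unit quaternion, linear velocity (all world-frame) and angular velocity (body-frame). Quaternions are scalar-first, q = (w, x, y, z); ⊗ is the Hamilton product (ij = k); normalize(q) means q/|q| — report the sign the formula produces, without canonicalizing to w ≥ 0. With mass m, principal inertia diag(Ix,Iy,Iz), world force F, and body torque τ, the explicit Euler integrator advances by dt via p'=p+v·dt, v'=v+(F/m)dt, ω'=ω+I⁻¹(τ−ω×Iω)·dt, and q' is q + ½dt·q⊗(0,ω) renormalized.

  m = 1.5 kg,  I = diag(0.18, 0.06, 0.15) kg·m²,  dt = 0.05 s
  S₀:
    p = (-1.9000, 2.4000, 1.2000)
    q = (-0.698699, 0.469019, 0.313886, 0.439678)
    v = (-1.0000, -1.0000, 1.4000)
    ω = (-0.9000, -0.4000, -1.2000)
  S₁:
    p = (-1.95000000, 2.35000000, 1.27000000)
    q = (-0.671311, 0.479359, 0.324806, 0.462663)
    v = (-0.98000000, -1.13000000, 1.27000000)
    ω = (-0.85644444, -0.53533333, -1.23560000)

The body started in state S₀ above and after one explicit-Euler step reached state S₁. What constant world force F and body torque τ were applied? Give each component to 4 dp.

F = (0.6000, -3.9000, -3.9000)
τ = (0.2000, -0.1300, -0.1500)

Δv = v₁−v₀ = (0.02000000, -0.13000000, -0.13000000)
F = m·Δv/dt = (0.6000, -3.9000, -3.9000)
rate change Δω = (0.04355556, -0.13533333, -0.03560000)
ω₀×(Iω₀) = (0.0432, 0.0324, -0.0432)
applied torque τ = (0.2000, -0.1300, -0.1500)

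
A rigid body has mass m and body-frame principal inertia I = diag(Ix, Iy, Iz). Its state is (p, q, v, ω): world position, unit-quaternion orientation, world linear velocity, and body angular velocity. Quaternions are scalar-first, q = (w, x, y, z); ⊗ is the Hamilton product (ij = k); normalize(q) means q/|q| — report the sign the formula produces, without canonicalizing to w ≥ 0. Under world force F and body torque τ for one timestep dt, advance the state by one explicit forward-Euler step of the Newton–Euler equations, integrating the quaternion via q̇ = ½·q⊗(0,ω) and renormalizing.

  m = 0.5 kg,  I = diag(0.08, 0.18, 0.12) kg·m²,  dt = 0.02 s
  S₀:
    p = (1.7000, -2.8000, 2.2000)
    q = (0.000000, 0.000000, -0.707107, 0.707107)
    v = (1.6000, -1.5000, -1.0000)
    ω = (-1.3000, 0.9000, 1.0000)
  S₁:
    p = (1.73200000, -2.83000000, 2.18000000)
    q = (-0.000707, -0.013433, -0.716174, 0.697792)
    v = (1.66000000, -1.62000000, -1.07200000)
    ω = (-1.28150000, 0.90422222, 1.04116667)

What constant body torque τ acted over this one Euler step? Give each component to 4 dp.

τ = (0.0200, 0.0900, 0.1300)

ω₁ − ω₀ = (0.01850000, 0.00422222, 0.04116667)
τ = I·(Δω/dt) + ω₀×(Iω₀) = (0.0200, 0.0900, 0.1300)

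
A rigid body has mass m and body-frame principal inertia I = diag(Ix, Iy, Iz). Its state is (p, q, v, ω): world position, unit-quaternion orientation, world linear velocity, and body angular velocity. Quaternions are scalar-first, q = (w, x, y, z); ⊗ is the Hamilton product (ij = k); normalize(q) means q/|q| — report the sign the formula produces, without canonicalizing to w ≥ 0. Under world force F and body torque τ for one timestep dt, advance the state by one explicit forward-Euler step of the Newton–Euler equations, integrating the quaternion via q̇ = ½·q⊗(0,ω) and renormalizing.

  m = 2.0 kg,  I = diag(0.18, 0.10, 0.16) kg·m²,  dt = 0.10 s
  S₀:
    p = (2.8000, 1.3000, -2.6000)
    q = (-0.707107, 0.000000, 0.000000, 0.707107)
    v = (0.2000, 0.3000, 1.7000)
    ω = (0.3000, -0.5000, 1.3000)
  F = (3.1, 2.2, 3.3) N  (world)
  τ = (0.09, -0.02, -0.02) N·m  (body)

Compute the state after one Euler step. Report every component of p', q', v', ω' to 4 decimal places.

ω×(Iω) gyroscopic = (-0.0390, 0.0078, 0.0120)
α = I⁻¹(τ − ω×Iω) = (0.7167, -0.2780, -0.2000)
new body rate ω' = (0.3717, -0.5278, 1.2800)
Hamilton product q⊗(0,ω) = (-0.9192391, 0.1414214, 0.5656856, -0.9192391)
q + ½dt·q⊗(0,ω), renormalized = (-0.7512, 0.0071, 0.0282, 0.6595)
new position p' = (2.8200, 1.3300, -2.4300)
new velocity v' = (0.3550, 0.4100, 1.8650)

p' = (2.8200, 1.3300, -2.4300)
q' = (-0.7512, 0.0071, 0.0282, 0.6595)
v' = (0.3550, 0.4100, 1.8650)
ω' = (0.3717, -0.5278, 1.2800)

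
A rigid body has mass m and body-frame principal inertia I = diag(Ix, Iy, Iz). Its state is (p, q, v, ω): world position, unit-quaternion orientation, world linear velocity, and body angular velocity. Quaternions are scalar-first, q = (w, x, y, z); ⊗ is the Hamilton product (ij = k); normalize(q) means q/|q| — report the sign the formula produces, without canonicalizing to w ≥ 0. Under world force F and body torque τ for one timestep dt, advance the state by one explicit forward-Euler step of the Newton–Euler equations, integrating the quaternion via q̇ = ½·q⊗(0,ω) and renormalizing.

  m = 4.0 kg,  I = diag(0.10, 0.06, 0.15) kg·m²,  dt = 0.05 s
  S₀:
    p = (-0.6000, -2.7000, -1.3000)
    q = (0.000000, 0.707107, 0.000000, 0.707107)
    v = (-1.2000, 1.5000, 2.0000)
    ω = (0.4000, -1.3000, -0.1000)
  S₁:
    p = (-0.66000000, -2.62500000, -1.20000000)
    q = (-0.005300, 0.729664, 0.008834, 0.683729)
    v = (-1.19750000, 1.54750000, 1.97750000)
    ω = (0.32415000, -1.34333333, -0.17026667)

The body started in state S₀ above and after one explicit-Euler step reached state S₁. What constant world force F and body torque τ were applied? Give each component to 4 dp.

Δω = ω₁−ω₀ = (-0.07585000, -0.04333333, -0.07026667)
precession coupling = (0.0117, 0.0020, 0.0208)
applied torque τ = (-0.1400, -0.0500, -0.1900)
velocity change Δv = (0.00250000, 0.04750000, -0.02250000)
applied force F = (0.2000, 3.8000, -1.8000)

F = (0.2000, 3.8000, -1.8000)
τ = (-0.1400, -0.0500, -0.1900)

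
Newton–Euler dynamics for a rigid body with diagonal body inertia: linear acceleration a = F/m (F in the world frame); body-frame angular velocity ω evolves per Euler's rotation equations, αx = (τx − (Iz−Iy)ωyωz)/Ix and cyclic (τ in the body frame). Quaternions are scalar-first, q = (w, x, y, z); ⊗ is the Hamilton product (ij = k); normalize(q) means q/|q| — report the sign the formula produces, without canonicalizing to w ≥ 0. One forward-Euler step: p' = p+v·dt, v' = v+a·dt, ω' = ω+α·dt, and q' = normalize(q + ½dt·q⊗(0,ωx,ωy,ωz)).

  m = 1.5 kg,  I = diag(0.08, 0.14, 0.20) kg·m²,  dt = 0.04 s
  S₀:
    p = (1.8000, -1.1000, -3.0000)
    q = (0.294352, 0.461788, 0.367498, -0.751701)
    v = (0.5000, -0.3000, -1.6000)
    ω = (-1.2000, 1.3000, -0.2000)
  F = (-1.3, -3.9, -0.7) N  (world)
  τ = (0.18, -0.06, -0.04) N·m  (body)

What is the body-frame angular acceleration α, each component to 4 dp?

α = (2.4450, -0.2229, 0.2680)

ω×(Iω) gyroscopic = (-0.0156, -0.0288, -0.0936)
angular accel α = (2.4450, -0.2229, 0.2680)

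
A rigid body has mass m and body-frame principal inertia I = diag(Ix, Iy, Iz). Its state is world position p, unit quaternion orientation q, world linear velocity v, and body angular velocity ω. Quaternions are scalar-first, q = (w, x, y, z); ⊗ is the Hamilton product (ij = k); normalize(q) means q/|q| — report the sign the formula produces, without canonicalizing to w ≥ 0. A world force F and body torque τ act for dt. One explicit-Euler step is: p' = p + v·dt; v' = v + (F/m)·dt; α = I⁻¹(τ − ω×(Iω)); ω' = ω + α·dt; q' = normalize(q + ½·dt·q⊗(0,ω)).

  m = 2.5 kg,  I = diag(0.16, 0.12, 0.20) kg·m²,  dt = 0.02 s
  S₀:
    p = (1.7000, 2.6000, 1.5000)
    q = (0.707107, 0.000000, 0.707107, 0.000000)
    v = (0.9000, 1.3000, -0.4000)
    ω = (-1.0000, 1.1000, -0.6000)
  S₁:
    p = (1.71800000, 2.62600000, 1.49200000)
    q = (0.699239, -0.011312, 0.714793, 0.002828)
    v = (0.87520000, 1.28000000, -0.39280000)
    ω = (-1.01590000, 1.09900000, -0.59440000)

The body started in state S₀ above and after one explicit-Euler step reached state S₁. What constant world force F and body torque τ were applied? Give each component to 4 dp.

ω₁ − ω₀ = (-0.01590000, -0.00100000, 0.00560000)
ω₀×(Iω₀) = (-0.0528, -0.0240, 0.0440)
I·α + gyro = (-0.1800, -0.0300, 0.1000)
Δv = v₁−v₀ = (-0.02480000, -0.02000000, 0.00720000)
m·(v₁−v₀)/dt = (-3.1000, -2.5000, 0.9000)

F = (-3.1000, -2.5000, 0.9000)
τ = (-0.1800, -0.0300, 0.1000)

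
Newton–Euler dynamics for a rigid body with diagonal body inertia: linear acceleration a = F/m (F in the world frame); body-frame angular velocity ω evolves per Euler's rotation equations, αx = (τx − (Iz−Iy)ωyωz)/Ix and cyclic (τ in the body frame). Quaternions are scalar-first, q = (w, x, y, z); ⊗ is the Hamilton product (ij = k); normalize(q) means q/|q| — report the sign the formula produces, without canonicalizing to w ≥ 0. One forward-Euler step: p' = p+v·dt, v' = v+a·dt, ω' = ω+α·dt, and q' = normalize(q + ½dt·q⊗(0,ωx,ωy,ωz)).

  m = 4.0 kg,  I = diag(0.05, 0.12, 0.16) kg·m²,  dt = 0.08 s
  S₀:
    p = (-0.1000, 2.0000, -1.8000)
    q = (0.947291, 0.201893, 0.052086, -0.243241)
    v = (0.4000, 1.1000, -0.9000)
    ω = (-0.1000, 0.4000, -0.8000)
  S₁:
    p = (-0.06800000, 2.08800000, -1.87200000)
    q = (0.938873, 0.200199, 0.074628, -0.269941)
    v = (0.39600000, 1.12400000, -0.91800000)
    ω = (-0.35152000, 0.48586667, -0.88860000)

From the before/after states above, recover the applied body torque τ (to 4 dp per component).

τ = (-0.1700, 0.1200, -0.1800)

rate change Δω = (-0.25152000, 0.08586667, -0.08860000)
gyro term ω₀×Iω₀ = (-0.0128, -0.0088, -0.0028)
applied torque τ = (-0.1700, 0.1200, -0.1800)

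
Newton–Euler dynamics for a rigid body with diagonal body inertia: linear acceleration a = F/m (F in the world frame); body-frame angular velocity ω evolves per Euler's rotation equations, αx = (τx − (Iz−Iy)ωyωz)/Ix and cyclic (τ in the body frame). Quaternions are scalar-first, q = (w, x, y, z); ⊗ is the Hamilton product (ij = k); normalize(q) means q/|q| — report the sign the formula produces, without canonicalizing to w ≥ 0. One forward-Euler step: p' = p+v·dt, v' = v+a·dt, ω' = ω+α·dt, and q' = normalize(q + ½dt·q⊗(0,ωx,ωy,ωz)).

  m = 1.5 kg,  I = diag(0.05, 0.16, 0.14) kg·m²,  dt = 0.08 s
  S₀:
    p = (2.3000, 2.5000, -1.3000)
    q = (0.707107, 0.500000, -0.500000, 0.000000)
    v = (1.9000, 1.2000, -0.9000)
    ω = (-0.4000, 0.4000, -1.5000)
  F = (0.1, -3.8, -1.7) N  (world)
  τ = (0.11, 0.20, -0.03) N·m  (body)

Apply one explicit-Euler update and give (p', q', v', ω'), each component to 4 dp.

p + v·dt = (2.4520, 2.5960, -1.3720)
v' = v + a·dt = (1.9053, 0.9973, -0.9907)
gyro term ω×Iω = (0.0120, -0.0540, -0.0176)
(τ − ω×Iω)/I = (1.9600, 1.5875, -0.0886)
ω + α·dt = (-0.2432, 0.5270, -1.5071)
2q̇ = q⊗(0,ω) = (0.4000000, 0.4671572, 1.0328428, -1.0606605)
updated quaternion q' = (0.7216, 0.5176, -0.4577, -0.0423)

p' = (2.4520, 2.5960, -1.3720)
q' = (0.7216, 0.5176, -0.4577, -0.0423)
v' = (1.9053, 0.9973, -0.9907)
ω' = (-0.2432, 0.5270, -1.5071)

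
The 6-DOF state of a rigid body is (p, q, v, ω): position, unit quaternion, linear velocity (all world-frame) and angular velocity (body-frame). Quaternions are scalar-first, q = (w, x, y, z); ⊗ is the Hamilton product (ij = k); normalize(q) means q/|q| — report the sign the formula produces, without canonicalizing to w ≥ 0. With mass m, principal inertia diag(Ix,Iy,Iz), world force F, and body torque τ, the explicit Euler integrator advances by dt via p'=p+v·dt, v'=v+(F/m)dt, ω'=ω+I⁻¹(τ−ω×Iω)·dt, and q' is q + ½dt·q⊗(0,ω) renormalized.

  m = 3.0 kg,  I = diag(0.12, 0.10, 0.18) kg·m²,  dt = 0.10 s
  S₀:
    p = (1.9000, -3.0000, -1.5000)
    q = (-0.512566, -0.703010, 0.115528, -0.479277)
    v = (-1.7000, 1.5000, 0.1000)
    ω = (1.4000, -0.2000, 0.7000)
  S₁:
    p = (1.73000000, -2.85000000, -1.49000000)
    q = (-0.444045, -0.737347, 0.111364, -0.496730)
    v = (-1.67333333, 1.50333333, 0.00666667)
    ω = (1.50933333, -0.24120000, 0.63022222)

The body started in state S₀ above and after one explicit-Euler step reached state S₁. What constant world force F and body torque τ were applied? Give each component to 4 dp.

velocity change Δv = (0.02666667, 0.00333333, -0.09333333)
F = m·Δv/dt = (0.8000, 0.1000, -2.8000)
rate change Δω = (0.10933333, -0.04120000, -0.06977778)
precession coupling = (-0.0112, -0.0588, 0.0056)
applied torque τ = (0.1200, -0.1000, -0.1200)

F = (0.8000, 0.1000, -2.8000)
τ = (0.1200, -0.1000, -0.1200)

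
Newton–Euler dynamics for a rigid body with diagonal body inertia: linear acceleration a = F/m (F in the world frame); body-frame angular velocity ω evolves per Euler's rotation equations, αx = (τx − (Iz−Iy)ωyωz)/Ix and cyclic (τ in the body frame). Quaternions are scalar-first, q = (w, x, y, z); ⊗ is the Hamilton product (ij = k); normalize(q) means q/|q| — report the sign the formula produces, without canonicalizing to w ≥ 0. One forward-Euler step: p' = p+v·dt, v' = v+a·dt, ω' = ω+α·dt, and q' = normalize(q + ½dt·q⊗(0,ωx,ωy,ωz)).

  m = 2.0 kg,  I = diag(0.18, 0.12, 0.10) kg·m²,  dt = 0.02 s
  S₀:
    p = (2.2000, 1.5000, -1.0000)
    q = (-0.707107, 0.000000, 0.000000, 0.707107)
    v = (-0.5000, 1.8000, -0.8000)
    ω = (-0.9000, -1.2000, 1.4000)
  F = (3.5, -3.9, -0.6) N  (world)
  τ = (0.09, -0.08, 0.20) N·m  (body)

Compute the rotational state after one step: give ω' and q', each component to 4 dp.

(τ − ω×Iω)/I = (0.3133, 0.1733, 2.6480)
ω + α·dt = (-0.8937, -1.1965, 1.4530)
Hamilton product q⊗(0,ω) = (-0.9899498, 1.4849247, 0.2121321, -0.9899498)
updated quaternion q' = (-0.7169, 0.0148, 0.0021, 0.6971)

ω' = (-0.8937, -1.1965, 1.4530)
q' = (-0.7169, 0.0148, 0.0021, 0.6971)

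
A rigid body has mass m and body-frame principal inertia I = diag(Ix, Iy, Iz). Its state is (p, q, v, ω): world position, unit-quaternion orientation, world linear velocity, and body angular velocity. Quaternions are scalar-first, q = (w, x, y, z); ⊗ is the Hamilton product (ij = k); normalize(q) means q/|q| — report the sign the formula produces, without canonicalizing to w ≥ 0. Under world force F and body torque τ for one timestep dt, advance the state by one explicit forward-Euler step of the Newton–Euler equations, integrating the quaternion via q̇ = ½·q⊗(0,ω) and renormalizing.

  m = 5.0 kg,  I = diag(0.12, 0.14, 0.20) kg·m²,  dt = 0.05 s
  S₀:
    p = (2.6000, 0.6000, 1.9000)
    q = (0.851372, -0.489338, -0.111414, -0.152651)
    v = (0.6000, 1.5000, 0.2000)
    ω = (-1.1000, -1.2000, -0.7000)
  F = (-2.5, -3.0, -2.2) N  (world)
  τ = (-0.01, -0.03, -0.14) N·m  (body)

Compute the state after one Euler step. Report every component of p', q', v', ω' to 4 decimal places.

p + v·dt = (2.6300, 0.6750, 1.9100)
v + (F/m)dt = (0.5750, 1.4700, 0.1780)
gyro term ω×Iω = (0.0504, -0.0616, 0.0264)
(τ − ω×Iω)/I = (-0.5033, 0.2257, -0.8320)
ω + α·dt = (-1.1252, -1.1887, -0.7416)
2q̇ = q⊗(0,ω) = (-0.7788243, -1.0417006, -1.1962669, -0.1313102)
q + ½dt·q⊗(0,ω), renormalized = (0.8311, -0.5149, -0.1412, -0.1558)

p' = (2.6300, 0.6750, 1.9100)
q' = (0.8311, -0.5149, -0.1412, -0.1558)
v' = (0.5750, 1.4700, 0.1780)
ω' = (-1.1252, -1.1887, -0.7416)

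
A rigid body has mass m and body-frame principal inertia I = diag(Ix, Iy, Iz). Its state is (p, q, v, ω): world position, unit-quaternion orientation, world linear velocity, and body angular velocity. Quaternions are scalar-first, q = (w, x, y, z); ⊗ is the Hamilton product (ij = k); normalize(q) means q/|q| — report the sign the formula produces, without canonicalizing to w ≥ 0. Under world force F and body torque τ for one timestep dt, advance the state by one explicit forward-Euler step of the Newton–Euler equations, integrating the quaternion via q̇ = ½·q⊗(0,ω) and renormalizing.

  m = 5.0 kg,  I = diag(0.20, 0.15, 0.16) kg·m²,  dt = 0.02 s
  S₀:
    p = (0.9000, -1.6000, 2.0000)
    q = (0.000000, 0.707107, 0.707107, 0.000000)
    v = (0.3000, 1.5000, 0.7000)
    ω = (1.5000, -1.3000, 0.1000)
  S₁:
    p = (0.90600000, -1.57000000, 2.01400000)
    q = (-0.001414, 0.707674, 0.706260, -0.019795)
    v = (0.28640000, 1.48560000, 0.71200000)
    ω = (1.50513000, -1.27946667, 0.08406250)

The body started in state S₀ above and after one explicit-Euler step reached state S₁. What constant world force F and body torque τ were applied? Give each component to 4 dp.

F = (-3.4000, -3.6000, 3.0000)
τ = (0.0500, 0.1600, -0.0300)

Δω = ω₁−ω₀ = (0.00513000, 0.02053333, -0.01593750)
I·α + gyro = (0.0500, 0.1600, -0.0300)
Δv = v₁−v₀ = (-0.01360000, -0.01440000, 0.01200000)
m·(v₁−v₀)/dt = (-3.4000, -3.6000, 3.0000)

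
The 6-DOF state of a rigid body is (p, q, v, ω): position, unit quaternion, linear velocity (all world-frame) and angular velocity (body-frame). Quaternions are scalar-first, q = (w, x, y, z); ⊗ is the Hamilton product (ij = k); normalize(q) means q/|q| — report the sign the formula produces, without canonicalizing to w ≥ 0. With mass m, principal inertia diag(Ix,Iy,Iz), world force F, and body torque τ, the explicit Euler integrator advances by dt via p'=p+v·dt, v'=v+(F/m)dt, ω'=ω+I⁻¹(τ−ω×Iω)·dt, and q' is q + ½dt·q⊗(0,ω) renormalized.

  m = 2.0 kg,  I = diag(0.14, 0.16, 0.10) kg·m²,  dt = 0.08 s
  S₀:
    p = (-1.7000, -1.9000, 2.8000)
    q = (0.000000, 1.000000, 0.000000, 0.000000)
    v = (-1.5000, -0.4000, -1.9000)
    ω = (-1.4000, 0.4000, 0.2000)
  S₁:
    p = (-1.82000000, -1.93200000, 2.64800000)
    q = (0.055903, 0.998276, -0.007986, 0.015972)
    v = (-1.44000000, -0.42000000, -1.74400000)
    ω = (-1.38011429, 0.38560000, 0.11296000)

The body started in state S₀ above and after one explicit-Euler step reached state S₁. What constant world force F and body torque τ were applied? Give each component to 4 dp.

ω₁ − ω₀ = (0.01988571, -0.01440000, -0.08704000)
gyro term ω₀×Iω₀ = (-0.0048, -0.0112, -0.0112)
I·α + gyro = (0.0300, -0.0400, -0.1200)
Δv = v₁−v₀ = (0.06000000, -0.02000000, 0.15600000)
applied force F = (1.5000, -0.5000, 3.9000)

F = (1.5000, -0.5000, 3.9000)
τ = (0.0300, -0.0400, -0.1200)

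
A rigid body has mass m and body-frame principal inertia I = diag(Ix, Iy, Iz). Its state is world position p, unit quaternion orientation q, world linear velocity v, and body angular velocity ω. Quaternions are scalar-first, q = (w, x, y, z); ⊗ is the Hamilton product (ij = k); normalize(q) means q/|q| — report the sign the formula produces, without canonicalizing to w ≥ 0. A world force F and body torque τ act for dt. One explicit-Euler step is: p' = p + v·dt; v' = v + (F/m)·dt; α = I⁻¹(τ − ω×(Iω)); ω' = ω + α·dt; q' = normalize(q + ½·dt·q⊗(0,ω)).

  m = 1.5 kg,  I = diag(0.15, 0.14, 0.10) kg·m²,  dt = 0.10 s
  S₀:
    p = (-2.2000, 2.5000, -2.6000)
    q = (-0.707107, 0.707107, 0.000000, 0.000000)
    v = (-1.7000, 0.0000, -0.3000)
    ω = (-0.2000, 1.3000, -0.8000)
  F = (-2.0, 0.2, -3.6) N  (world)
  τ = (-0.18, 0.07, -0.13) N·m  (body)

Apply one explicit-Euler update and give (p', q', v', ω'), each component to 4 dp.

ω×(Iω) gyroscopic = (0.0416, 0.0080, 0.0026)
α = I⁻¹(τ − ω×Iω) = (-1.4773, 0.4429, -1.3260)
ω' = ω + α·dt = (-0.3477, 1.3443, -0.9326)
Hamilton product q⊗(0,ω) = (0.1414214, 0.1414214, -0.3535535, 1.4849247)
updated quaternion q' = (-0.6980, 0.7121, -0.0176, 0.0740)
a = (-1.3333, 0.1333, -2.4000)
new position p' = (-2.3700, 2.5000, -2.6300)
new velocity v' = (-1.8333, 0.0133, -0.5400)

p' = (-2.3700, 2.5000, -2.6300)
q' = (-0.6980, 0.7121, -0.0176, 0.0740)
v' = (-1.8333, 0.0133, -0.5400)
ω' = (-0.3477, 1.3443, -0.9326)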